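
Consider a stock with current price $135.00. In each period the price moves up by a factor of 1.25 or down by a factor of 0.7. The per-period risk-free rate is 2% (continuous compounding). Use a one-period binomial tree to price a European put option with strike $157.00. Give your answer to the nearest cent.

Risk-neutral probability p = (e^0.02 − 0.7)/(1.25 − 0.7) = 0.3202/0.5500 = 0.5822
Terminal stock prices: S_u = 168.8, S_d = 94.5
Terminal payoffs (K − S): max(-11.75, 0) = 0, max(62.5, 0) = 62.5
Node 0 (S = 135): V_0 = e^(−0.02)·[0.5822·0.0000 + 0.4178·62.5000] = 25.5964

$25.60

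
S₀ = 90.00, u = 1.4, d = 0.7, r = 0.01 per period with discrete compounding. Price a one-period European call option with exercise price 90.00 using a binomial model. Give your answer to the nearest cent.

15.79

Risk-neutral probability p = (1 + 0.01 − 0.7)/(1.4 − 0.7) = 0.3100/0.7000 = 0.4429
Terminal stock prices: S_u = 126, S_d = 63
Terminal payoffs (S − K): max(36, 0) = 36, max(-27, 0) = 0
Node 0 (S = 90): V_0 = 1/1.01·[0.4429·36.0000 + 0.5571·0.0000] = 15.7850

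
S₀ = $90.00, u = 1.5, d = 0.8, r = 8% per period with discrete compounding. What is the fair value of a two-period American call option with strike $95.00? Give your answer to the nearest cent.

Risk-neutral probability p = (1 + 0.08 − 0.8)/(1.5 − 0.8) = 0.2800/0.7000 = 0.4000
Terminal stock prices: S_uu = 202.5, S_ud = 108, S_dd = 57.6
Terminal payoffs (S − K): max(107.5, 0) = 107.5, max(13, 0) = 13, max(-37.4, 0) = 0
Node u (S = 135): continuation = 1/1.08·[0.4000·107.5000 + 0.6000·13.0000] = 47.0370; exercise value = 40.0000 ≤ continuation, so V_u = 47.0370
Node d (S = 72): continuation = 1/1.08·[0.4000·13.0000 + 0.6000·0.0000] = 4.8148; exercise value = 0.0000 ≤ continuation, so V_d = 4.8148
Node 0 (S = 90): continuation = 1/1.08·[0.4000·47.0370 + 0.6000·4.8148] = 20.0960; exercise value = 0.0000 ≤ continuation, so V_0 = 20.0960

$20.10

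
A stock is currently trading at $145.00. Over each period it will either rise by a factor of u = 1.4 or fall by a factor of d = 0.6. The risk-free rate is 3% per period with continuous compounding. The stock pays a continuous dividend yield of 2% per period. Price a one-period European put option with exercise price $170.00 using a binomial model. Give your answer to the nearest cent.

$39.26

Per-period risk-free factor R = e^0.03 = 1.0305; dividend-adjusted growth = e^(0.03−0.02) = 1.0101.
Risk-neutral probability p = (1.0101 − 0.6)/(1.4 − 0.6) = 0.4101/0.8000 = 0.5126
Terminal stock prices: S_u = 203, S_d = 87
Terminal payoffs (K − S): max(-33, 0) = 0, max(83, 0) = 83
Node 0 (S = 145): V_0 = e^(−0.03)·[0.5126·0.0000 + 0.4874·83.0000] = 39.2616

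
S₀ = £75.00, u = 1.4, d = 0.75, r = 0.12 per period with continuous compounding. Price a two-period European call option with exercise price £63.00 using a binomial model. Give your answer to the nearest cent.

Risk-neutral probability p = (e^0.12 − 0.75)/(1.4 − 0.75) = 0.3775/0.6500 = 0.5808
Terminal stock prices: S_uu = 147, S_ud = 78.75, S_dd = 42.19
Terminal payoffs (S − K): max(84, 0) = 84, max(15.75, 0) = 15.75, max(-20.81, 0) = 0
Node u (S = 105): V_u = e^(−0.12)·[0.5808·84.0000 + 0.4192·15.7500] = 49.1240
Node d (S = 56.25): V_d = e^(−0.12)·[0.5808·15.7500 + 0.4192·0.0000] = 8.1127
Node 0 (S = 75): V_0 = e^(−0.12)·[0.5808·49.1240 + 0.4192·8.1127] = 28.3199

£28.32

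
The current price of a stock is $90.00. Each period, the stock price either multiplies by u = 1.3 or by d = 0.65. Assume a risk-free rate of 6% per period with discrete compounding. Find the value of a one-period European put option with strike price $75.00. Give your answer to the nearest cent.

$5.75

Risk-neutral probability p = (1 + 0.06 − 0.65)/(1.3 − 0.65) = 0.4100/0.6500 = 0.6308
Terminal stock prices: S_u = 117, S_d = 58.5
Terminal payoffs (K − S): max(-42, 0) = 0, max(16.5, 0) = 16.5
Node 0 (S = 90): V_0 = 1/1.06·[0.6308·0.0000 + 0.3692·16.5000] = 5.7475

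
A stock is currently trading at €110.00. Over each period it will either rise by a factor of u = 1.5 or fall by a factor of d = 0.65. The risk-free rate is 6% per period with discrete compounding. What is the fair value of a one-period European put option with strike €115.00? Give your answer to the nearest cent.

€21.24

Risk-neutral probability p = (1 + 0.06 − 0.65)/(1.5 − 0.65) = 0.4100/0.8500 = 0.4824
Terminal stock prices: S_u = 165, S_d = 71.5
Terminal payoffs (K − S): max(-50, 0) = 0, max(43.5, 0) = 43.5
Node 0 (S = 110): V_0 = 1/1.06·[0.4824·0.0000 + 0.5176·43.5000] = 21.2431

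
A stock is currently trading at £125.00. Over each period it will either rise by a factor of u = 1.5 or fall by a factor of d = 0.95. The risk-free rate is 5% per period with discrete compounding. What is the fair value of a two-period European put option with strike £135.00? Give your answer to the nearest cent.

£13.47

Risk-neutral probability p = (1 + 0.05 − 0.95)/(1.5 − 0.95) = 0.1000/0.5500 = 0.1818
Terminal stock prices: S_uu = 281.2, S_ud = 178.1, S_dd = 112.8
Terminal payoffs (K − S): max(-146.2, 0) = 0, max(-43.12, 0) = 0, max(22.19, 0) = 22.19
Node u (S = 187.5): V_u = 1/1.05·[0.1818·0.0000 + 0.8182·0.0000] = 0.0000
Node d (S = 118.8): V_d = 1/1.05·[0.1818·0.0000 + 0.8182·22.1875] = 17.2890
Node 0 (S = 125): V_0 = 1/1.05·[0.1818·0.0000 + 0.8182·17.2890] = 13.4719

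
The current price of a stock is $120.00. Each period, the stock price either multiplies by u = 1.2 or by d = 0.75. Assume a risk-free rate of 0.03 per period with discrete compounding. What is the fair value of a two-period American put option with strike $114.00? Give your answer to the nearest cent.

$10.13

Risk-neutral probability p = (1 + 0.03 − 0.75)/(1.2 − 0.75) = 0.2800/0.4500 = 0.6222
Terminal stock prices: S_uu = 172.8, S_ud = 108, S_dd = 67.5
Terminal payoffs (K − S): max(-58.8, 0) = 0, max(6, 0) = 6, max(46.5, 0) = 46.5
Node u (S = 144): continuation = 1/1.03·[0.6222·0.0000 + 0.3778·6.0000] = 2.2006; exercise value = 0.0000 ≤ continuation, so V_u = 2.2006
Node d (S = 90): continuation = 1/1.03·[0.6222·6.0000 + 0.3778·46.5000] = 20.6796; exercise value = 24.0000 > continuation, so V_d = 24.0000 (exercise)
Node 0 (S = 120): continuation = 1/1.03·[0.6222·2.2006 + 0.3778·24.0000] = 10.1320; exercise value = 0.0000 ≤ continuation, so V_0 = 10.1320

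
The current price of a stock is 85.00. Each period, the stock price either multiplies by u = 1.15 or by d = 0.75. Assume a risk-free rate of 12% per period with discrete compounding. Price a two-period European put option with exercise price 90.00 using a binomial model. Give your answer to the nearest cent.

Risk-neutral probability p = (1 + 0.12 − 0.75)/(1.15 − 0.75) = 0.3700/0.4000 = 0.9250
Terminal stock prices: S_uu = 112.4, S_ud = 73.31, S_dd = 47.81
Terminal payoffs (K − S): max(-22.41, 0) = 0, max(16.69, 0) = 16.69, max(42.19, 0) = 42.19
Node u (S = 97.75): V_u = 1/1.12·[0.9250·0.0000 + 0.0750·16.6875] = 1.1175
Node d (S = 63.75): V_d = 1/1.12·[0.9250·16.6875 + 0.0750·42.1875] = 16.6071
Node 0 (S = 85): V_0 = 1/1.12·[0.9250·1.1175 + 0.0750·16.6071] = 2.0350

2.03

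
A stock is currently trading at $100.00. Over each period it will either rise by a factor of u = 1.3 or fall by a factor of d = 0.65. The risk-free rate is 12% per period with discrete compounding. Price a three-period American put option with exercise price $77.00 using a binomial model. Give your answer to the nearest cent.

$3.87

Risk-neutral probability p = (1 + 0.12 − 0.65)/(1.3 − 0.65) = 0.4700/0.6500 = 0.7231
Terminal stock prices: S_uuu = 219.7, S_uud = 109.9, S_udd = 54.93, S_ddd = 27.46
Terminal payoffs (K − S): max(-142.7, 0) = 0, max(-32.85, 0) = 0, max(22.07, 0) = 22.07, max(49.54, 0) = 49.54
Node uu (S = 169): continuation = 1/1.12·[0.7231·0.0000 + 0.2769·0.0000] = 0.0000; exercise value = 0.0000 ≤ continuation, so V_uu = 0.0000
Node ud (S = 84.5): continuation = 1/1.12·[0.7231·0.0000 + 0.2769·22.0750] = 5.4581; exercise value = 0.0000 ≤ continuation, so V_ud = 5.4581
Node dd (S = 42.25): continuation = 1/1.12·[0.7231·22.0750 + 0.2769·49.5375] = 26.5000; exercise value = 34.7500 > continuation, so V_dd = 34.7500 (exercise)
Node u (S = 130): continuation = 1/1.12·[0.7231·0.0000 + 0.2769·5.4581] = 1.3495; exercise value = 0.0000 ≤ continuation, so V_u = 1.3495
Node d (S = 65): continuation = 1/1.12·[0.7231·5.4581 + 0.2769·34.7500] = 12.1158; exercise value = 12.0000 ≤ continuation, so V_d = 12.1158
Node 0 (S = 100): continuation = 1/1.12·[0.7231·1.3495 + 0.2769·12.1158] = 3.8669; exercise value = 0.0000 ≤ continuation, so V_0 = 3.8669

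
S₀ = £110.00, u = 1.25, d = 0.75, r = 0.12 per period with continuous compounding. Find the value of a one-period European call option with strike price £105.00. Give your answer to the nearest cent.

Risk-neutral probability p = (e^0.12 − 0.75)/(1.25 − 0.75) = 0.3775/0.5000 = 0.7550
Terminal stock prices: S_u = 137.5, S_d = 82.5
Terminal payoffs (S − K): max(32.5, 0) = 32.5, max(-22.5, 0) = 0
Node 0 (S = 110): V_0 = e^(−0.12)·[0.7550·32.5000 + 0.2450·0.0000] = 21.7626

£21.76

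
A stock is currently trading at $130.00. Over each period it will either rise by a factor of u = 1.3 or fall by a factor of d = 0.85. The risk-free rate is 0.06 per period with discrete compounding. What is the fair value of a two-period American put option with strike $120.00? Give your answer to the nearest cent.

$6.60

Risk-neutral probability p = (1 + 0.06 − 0.85)/(1.3 − 0.85) = 0.2100/0.4500 = 0.4667
Terminal stock prices: S_uu = 219.7, S_ud = 143.7, S_dd = 93.92
Terminal payoffs (K − S): max(-99.7, 0) = 0, max(-23.65, 0) = 0, max(26.08, 0) = 26.08
Node u (S = 169): continuation = 1/1.06·[0.4667·0.0000 + 0.5333·0.0000] = 0.0000; exercise value = 0.0000 ≤ continuation, so V_u = 0.0000
Node d (S = 110.5): continuation = 1/1.06·[0.4667·0.0000 + 0.5333·26.0750] = 13.1195; exercise value = 9.5000 ≤ continuation, so V_d = 13.1195
Node 0 (S = 130): continuation = 1/1.06·[0.4667·0.0000 + 0.5333·13.1195] = 6.6010; exercise value = 0.0000 ≤ continuation, so V_0 = 6.6010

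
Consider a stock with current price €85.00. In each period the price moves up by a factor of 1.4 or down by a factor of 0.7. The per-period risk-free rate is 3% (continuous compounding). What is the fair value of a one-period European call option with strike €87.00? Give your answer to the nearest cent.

Risk-neutral probability p = (e^0.03 − 0.7)/(1.4 − 0.7) = 0.3305/0.7000 = 0.4721
Terminal stock prices: S_u = 119, S_d = 59.5
Terminal payoffs (S − K): max(32, 0) = 32, max(-27.5, 0) = 0
Node 0 (S = 85): V_0 = e^(−0.03)·[0.4721·32.0000 + 0.5279·0.0000] = 14.6600

€14.66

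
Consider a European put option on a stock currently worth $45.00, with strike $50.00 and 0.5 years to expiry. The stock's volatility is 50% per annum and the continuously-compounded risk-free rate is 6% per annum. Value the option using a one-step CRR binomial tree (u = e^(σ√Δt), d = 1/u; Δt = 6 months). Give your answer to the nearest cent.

CRR parameters: u = e^(σ√Δt) = e^(0.5·√0.5) = 1.4241, d = 1/u = 0.7022
Per-period rate: rΔt = 0.06·0.5 = 0.03, so R = e^0.03 = 1.0305
Risk-neutral probability p = (e^0.03 − 0.7022)/(1.4241 − 0.7022) = 0.3283/0.7219 = 0.4547
Terminal stock prices: S_u = 64.09, S_d = 31.6
Terminal payoffs (K − S): max(-14.09, 0) = 0, max(18.4, 0) = 18.4
Node 0 (S = 45): V_0 = e^(−0.03)·[0.4547·0.0000 + 0.5453·18.4015] = 9.7377

$9.74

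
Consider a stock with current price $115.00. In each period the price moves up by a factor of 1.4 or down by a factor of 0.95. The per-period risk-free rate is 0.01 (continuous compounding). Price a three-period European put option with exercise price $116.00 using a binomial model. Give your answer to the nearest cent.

$10.99

Risk-neutral probability p = (e^0.01 − 0.95)/(1.4 − 0.95) = 0.0601/0.4500 = 0.1334
Terminal stock prices: S_uuu = 315.6, S_uud = 214.1, S_udd = 145.3, S_ddd = 98.6
Terminal payoffs (K − S): max(-199.6, 0) = 0, max(-98.13, 0) = 0, max(-29.3, 0) = 0, max(17.4, 0) = 17.4
Node uu (S = 225.4): V_uu = e^(−0.01)·[0.1334·0.0000 + 0.8666·0.0000] = 0.0000
Node ud (S = 152.9): V_ud = e^(−0.01)·[0.1334·0.0000 + 0.8666·0.0000] = 0.0000
Node dd (S = 103.8): V_dd = e^(−0.01)·[0.1334·0.0000 + 0.8666·17.4019] = 14.9296
Node u (S = 161): V_u = e^(−0.01)·[0.1334·0.0000 + 0.8666·0.0000] = 0.0000
Node d (S = 109.2): V_d = e^(−0.01)·[0.1334·0.0000 + 0.8666·14.9296] = 12.8086
Node 0 (S = 115): V_0 = e^(−0.01)·[0.1334·0.0000 + 0.8666·12.8086] = 10.9889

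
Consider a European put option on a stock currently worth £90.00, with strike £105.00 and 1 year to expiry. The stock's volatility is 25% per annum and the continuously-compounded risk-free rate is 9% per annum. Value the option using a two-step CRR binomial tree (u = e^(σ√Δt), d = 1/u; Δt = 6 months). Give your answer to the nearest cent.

£13.22

CRR parameters: u = e^(σ√Δt) = e^(0.25·√0.5) = 1.1934, d = 1/u = 0.8380
Per-period rate: rΔt = 0.09·0.5 = 0.045, so R = e^0.045 = 1.0460
Risk-neutral probability p = (e^0.045 − 0.8380)/(1.1934 − 0.8380) = 0.2081/0.3554 = 0.5854
Terminal stock prices: S_uu = 128.2, S_ud = 90, S_dd = 63.2
Terminal payoffs (K − S): max(-23.17, 0) = 0, max(15, 0) = 15, max(41.8, 0) = 41.8
Node u (S = 107.4): V_u = e^(−0.045)·[0.5854·0.0000 + 0.4146·15.0000] = 5.9449
Node d (S = 75.42): V_d = e^(−0.045)·[0.5854·15.0000 + 0.4146·41.8030] = 24.9627
Node 0 (S = 90): V_0 = e^(−0.045)·[0.5854·5.9449 + 0.4146·24.9627] = 13.2206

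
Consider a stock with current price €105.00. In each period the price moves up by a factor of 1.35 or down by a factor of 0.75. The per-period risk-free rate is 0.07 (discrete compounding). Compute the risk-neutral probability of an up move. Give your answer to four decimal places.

p = 0.5333

Risk-neutral probability p = (1 + 0.07 − 0.75)/(1.35 − 0.75) = 0.3200/0.6000 = 0.5333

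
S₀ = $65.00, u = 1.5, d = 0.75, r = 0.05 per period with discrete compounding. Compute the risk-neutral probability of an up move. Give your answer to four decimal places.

p = 0.4000

Risk-neutral probability p = (1 + 0.05 − 0.75)/(1.5 − 0.75) = 0.3000/0.7500 = 0.4000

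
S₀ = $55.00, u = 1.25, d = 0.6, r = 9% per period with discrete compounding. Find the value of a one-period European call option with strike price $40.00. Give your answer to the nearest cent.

Risk-neutral probability p = (1 + 0.09 − 0.6)/(1.25 − 0.6) = 0.4900/0.6500 = 0.7538
Terminal stock prices: S_u = 68.75, S_d = 33
Terminal payoffs (S − K): max(28.75, 0) = 28.75, max(-7, 0) = 0
Node 0 (S = 55): V_0 = 1/1.09·[0.7538·28.7500 + 0.2462·0.0000] = 19.8836

$19.88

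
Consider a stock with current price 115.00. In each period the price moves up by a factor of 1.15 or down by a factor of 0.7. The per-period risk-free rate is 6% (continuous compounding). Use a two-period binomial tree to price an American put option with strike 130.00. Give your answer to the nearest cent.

Risk-neutral probability p = (e^0.06 − 0.7)/(1.15 − 0.7) = 0.3618/0.4500 = 0.8041
Terminal stock prices: S_uu = 152.1, S_ud = 92.57, S_dd = 56.35
Terminal payoffs (K − S): max(-22.09, 0) = 0, max(37.43, 0) = 37.43, max(73.65, 0) = 73.65
Node u (S = 132.2): continuation = e^(−0.06)·[0.8041·0.0000 + 0.1959·37.4250] = 6.9053; exercise value = 0.0000 ≤ continuation, so V_u = 6.9053
Node d (S = 80.5): continuation = e^(−0.06)·[0.8041·37.4250 + 0.1959·73.6500] = 41.9294; exercise value = 49.5000 > continuation, so V_d = 49.5000 (exercise)
Node 0 (S = 115): continuation = e^(−0.06)·[0.8041·6.9053 + 0.1959·49.5000] = 14.3623; exercise value = 15.0000 > continuation, so V_0 = 15.0000 (exercise)

15.00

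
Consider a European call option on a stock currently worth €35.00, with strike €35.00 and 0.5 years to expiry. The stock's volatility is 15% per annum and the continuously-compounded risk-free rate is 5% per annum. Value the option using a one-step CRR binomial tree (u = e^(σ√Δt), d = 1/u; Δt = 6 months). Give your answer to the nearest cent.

€2.26

CRR parameters: u = e^(σ√Δt) = e^(0.15·√0.5) = 1.1119, d = 1/u = 0.8994
Per-period rate: rΔt = 0.05·0.5 = 0.025, so R = e^0.025 = 1.0253
Risk-neutral probability p = (e^0.025 − 0.8994)/(1.1119 − 0.8994) = 0.1259/0.2125 = 0.5926
Terminal stock prices: S_u = 38.92, S_d = 31.48
Terminal payoffs (S − K): max(3.916, 0) = 3.916, max(-3.522, 0) = 0
Node 0 (S = 35): V_0 = e^(−0.025)·[0.5926·3.9163 + 0.4074·0.0000] = 2.2636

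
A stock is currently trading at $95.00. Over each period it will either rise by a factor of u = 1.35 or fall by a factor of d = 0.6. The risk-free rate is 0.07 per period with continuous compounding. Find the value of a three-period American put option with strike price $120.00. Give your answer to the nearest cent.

$32.38

Risk-neutral probability p = (e^0.07 − 0.6)/(1.35 − 0.6) = 0.4725/0.7500 = 0.6300
Terminal stock prices: S_uuu = 233.7, S_uud = 103.9, S_udd = 46.17, S_ddd = 20.52
Terminal payoffs (K − S): max(-113.7, 0) = 0, max(16.12, 0) = 16.12, max(73.83, 0) = 73.83, max(99.48, 0) = 99.48
Node uu (S = 173.1): continuation = e^(−0.07)·[0.6300·0.0000 + 0.3700·16.1175] = 5.5601; exercise value = 0.0000 ≤ continuation, so V_uu = 5.5601
Node ud (S = 76.95): continuation = e^(−0.07)·[0.6300·16.1175 + 0.3700·73.8300] = 34.9373; exercise value = 43.0500 > continuation, so V_ud = 43.0500 (exercise)
Node dd (S = 34.2): continuation = e^(−0.07)·[0.6300·73.8300 + 0.3700·99.4800] = 77.6873; exercise value = 85.8000 > continuation, so V_dd = 85.8000 (exercise)
Node u (S = 128.2): continuation = e^(−0.07)·[0.6300·5.5601 + 0.3700·43.0500] = 18.1173; exercise value = 0.0000 ≤ continuation, so V_u = 18.1173
Node d (S = 57): continuation = e^(−0.07)·[0.6300·43.0500 + 0.3700·85.8000] = 54.8873; exercise value = 63.0000 > continuation, so V_d = 63.0000 (exercise)
Node 0 (S = 95): continuation = e^(−0.07)·[0.6300·18.1173 + 0.3700·63.0000] = 32.3759; exercise value = 25.0000 ≤ continuation, so V_0 = 32.3759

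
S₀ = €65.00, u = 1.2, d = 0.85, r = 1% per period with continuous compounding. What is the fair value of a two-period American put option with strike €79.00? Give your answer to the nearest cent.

Risk-neutral probability p = (e^0.01 − 0.85)/(1.2 − 0.85) = 0.1601/0.3500 = 0.4573
Terminal stock prices: S_uu = 93.6, S_ud = 66.3, S_dd = 46.96
Terminal payoffs (K − S): max(-14.6, 0) = 0, max(12.7, 0) = 12.7, max(32.04, 0) = 32.04
Node u (S = 78): continuation = e^(−0.01)·[0.4573·0.0000 + 0.5427·12.7000] = 6.8239; exercise value = 1.0000 ≤ continuation, so V_u = 6.8239
Node d (S = 55.25): continuation = e^(−0.01)·[0.4573·12.7000 + 0.5427·32.0375] = 22.9639; exercise value = 23.7500 > continuation, so V_d = 23.7500 (exercise)
Node 0 (S = 65): continuation = e^(−0.01)·[0.4573·6.8239 + 0.5427·23.7500] = 15.8506; exercise value = 14.0000 ≤ continuation, so V_0 = 15.8506

€15.85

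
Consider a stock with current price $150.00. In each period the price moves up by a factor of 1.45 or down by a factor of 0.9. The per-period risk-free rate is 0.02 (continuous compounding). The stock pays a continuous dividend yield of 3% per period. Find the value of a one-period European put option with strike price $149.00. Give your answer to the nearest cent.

Per-period risk-free factor R = e^0.02 = 1.0202; dividend-adjusted growth = e^(0.02−0.03) = 0.9900.
Risk-neutral probability p = (0.9900 − 0.9)/(1.45 − 0.9) = 0.0900/0.5500 = 0.1637
Terminal stock prices: S_u = 217.5, S_d = 135
Terminal payoffs (K − S): max(-68.5, 0) = 0, max(14, 0) = 14
Node 0 (S = 150): V_0 = e^(−0.02)·[0.1637·0.0000 + 0.8363·14.0000] = 11.4760

$11.48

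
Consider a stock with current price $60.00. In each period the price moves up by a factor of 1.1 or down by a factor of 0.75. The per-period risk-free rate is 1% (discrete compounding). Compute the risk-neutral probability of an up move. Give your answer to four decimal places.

Risk-neutral probability p = (1 + 0.01 − 0.75)/(1.1 − 0.75) = 0.2600/0.3500 = 0.7429

p = 0.7429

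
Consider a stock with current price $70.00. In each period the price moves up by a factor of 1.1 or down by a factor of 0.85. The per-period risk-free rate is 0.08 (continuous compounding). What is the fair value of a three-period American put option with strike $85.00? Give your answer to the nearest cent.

$15.00

Risk-neutral probability p = (e^0.08 − 0.85)/(1.1 − 0.85) = 0.2333/0.2500 = 0.9331
Terminal stock prices: S_uuu = 93.17, S_uud = 72, S_udd = 55.63, S_ddd = 42.99
Terminal payoffs (K − S): max(-8.17, 0) = 0, max(13, 0) = 13, max(29.37, 0) = 29.37, max(42.01, 0) = 42.01
Node uu (S = 84.7): continuation = e^(−0.08)·[0.9331·0.0000 + 0.0669·13.0050] = 0.8026; exercise value = 0.3000 ≤ continuation, so V_uu = 0.8026
Node ud (S = 65.45): continuation = e^(−0.08)·[0.9331·13.0050 + 0.0669·29.3675] = 13.0149; exercise value = 19.5500 > continuation, so V_ud = 19.5500 (exercise)
Node dd (S = 50.57): continuation = e^(−0.08)·[0.9331·29.3675 + 0.0669·42.0113] = 27.8899; exercise value = 34.4250 > continuation, so V_dd = 34.4250 (exercise)
Node u (S = 77): continuation = e^(−0.08)·[0.9331·0.8026 + 0.0669·19.5500] = 1.8978; exercise value = 8.0000 > continuation, so V_u = 8.0000 (exercise)
Node d (S = 59.5): continuation = e^(−0.08)·[0.9331·19.5500 + 0.0669·34.4250] = 18.9649; exercise value = 25.5000 > continuation, so V_d = 25.5000 (exercise)
Node 0 (S = 70): continuation = e^(−0.08)·[0.9331·8.0000 + 0.0669·25.5000] = 8.4649; exercise value = 15.0000 > continuation, so V_0 = 15.0000 (exercise)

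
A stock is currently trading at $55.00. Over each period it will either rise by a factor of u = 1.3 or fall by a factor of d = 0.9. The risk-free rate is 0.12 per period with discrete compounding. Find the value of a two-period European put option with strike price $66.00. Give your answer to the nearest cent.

Risk-neutral probability p = (1 + 0.12 − 0.9)/(1.3 − 0.9) = 0.2200/0.4000 = 0.5500
Terminal stock prices: S_uu = 92.95, S_ud = 64.35, S_dd = 44.55
Terminal payoffs (K − S): max(-26.95, 0) = 0, max(1.65, 0) = 1.65, max(21.45, 0) = 21.45
Node u (S = 71.5): V_u = 1/1.12·[0.5500·0.0000 + 0.4500·1.6500] = 0.6629
Node d (S = 49.5): V_d = 1/1.12·[0.5500·1.6500 + 0.4500·21.4500] = 9.4286
Node 0 (S = 55): V_0 = 1/1.12·[0.5500·0.6629 + 0.4500·9.4286] = 4.1138

$4.11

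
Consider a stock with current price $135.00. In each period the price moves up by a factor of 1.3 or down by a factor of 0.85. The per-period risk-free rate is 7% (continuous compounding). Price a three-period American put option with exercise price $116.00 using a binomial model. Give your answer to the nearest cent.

$4.10

Risk-neutral probability p = (e^0.07 − 0.85)/(1.3 − 0.85) = 0.2225/0.4500 = 0.4945
Terminal stock prices: S_uuu = 296.6, S_uud = 193.9, S_udd = 126.8, S_ddd = 82.91
Terminal payoffs (K − S): max(-180.6, 0) = 0, max(-77.93, 0) = 0, max(-10.8, 0) = 0, max(33.09, 0) = 33.09
Node uu (S = 228.2): continuation = e^(−0.07)·[0.4945·0.0000 + 0.5055·0.0000] = 0.0000; exercise value = 0.0000 ≤ continuation, so V_uu = 0.0000
Node ud (S = 149.2): continuation = e^(−0.07)·[0.4945·0.0000 + 0.5055·0.0000] = 0.0000; exercise value = 0.0000 ≤ continuation, so V_ud = 0.0000
Node dd (S = 97.54): continuation = e^(−0.07)·[0.4945·0.0000 + 0.5055·33.0931] = 15.5988; exercise value = 18.4625 > continuation, so V_dd = 18.4625 (exercise)
Node u (S = 175.5): continuation = e^(−0.07)·[0.4945·0.0000 + 0.5055·0.0000] = 0.0000; exercise value = 0.0000 ≤ continuation, so V_u = 0.0000
Node d (S = 114.8): continuation = e^(−0.07)·[0.4945·0.0000 + 0.5055·18.4625] = 8.7025; exercise value = 1.2500 ≤ continuation, so V_d = 8.7025
Node 0 (S = 135): continuation = e^(−0.07)·[0.4945·0.0000 + 0.5055·8.7025] = 4.1020; exercise value = 0.0000 ≤ continuation, so V_0 = 4.1020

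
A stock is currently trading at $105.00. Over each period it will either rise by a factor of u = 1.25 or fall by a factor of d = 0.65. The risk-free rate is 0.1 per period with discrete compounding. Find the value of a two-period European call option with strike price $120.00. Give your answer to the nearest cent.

Risk-neutral probability p = (1 + 0.1 − 0.65)/(1.25 − 0.65) = 0.4500/0.6000 = 0.7500
Terminal stock prices: S_uu = 164.1, S_ud = 85.31, S_dd = 44.36
Terminal payoffs (S − K): max(44.06, 0) = 44.06, max(-34.69, 0) = 0, max(-75.64, 0) = 0
Node u (S = 131.2): V_u = 1/1.1·[0.7500·44.0625 + 0.2500·0.0000] = 30.0426
Node d (S = 68.25): V_d = 1/1.1·[0.7500·0.0000 + 0.2500·0.0000] = 0.0000
Node 0 (S = 105): V_0 = 1/1.1·[0.7500·30.0426 + 0.2500·0.0000] = 20.4836

$20.48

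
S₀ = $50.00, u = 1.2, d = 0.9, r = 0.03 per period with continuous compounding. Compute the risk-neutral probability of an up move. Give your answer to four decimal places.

Risk-neutral probability p = (e^0.03 − 0.9)/(1.2 − 0.9) = 0.1305/0.3000 = 0.4348

p = 0.4348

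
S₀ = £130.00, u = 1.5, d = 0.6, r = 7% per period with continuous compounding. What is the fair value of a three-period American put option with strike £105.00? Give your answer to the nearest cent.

Risk-neutral probability p = (e^0.07 − 0.6)/(1.5 − 0.6) = 0.4725/0.9000 = 0.5250
Terminal stock prices: S_uuu = 438.8, S_uud = 175.5, S_udd = 70.2, S_ddd = 28.08
Terminal payoffs (K − S): max(-333.8, 0) = 0, max(-70.5, 0) = 0, max(34.8, 0) = 34.8, max(76.92, 0) = 76.92
Node uu (S = 292.5): continuation = e^(−0.07)·[0.5250·0.0000 + 0.4750·0.0000] = 0.0000; exercise value = 0.0000 ≤ continuation, so V_uu = 0.0000
Node ud (S = 117): continuation = e^(−0.07)·[0.5250·0.0000 + 0.4750·34.8000] = 15.4122; exercise value = 0.0000 ≤ continuation, so V_ud = 15.4122
Node dd (S = 46.8): continuation = e^(−0.07)·[0.5250·34.8000 + 0.4750·76.9200] = 51.1014; exercise value = 58.2000 > continuation, so V_dd = 58.2000 (exercise)
Node u (S = 195): continuation = e^(−0.07)·[0.5250·0.0000 + 0.4750·15.4122] = 6.8257; exercise value = 0.0000 ≤ continuation, so V_u = 6.8257
Node d (S = 78): continuation = e^(−0.07)·[0.5250·15.4122 + 0.4750·58.2000] = 33.3200; exercise value = 27.0000 ≤ continuation, so V_d = 33.3200
Node 0 (S = 130): continuation = e^(−0.07)·[0.5250·6.8257 + 0.4750·33.3200] = 18.0980; exercise value = 0.0000 ≤ continuation, so V_0 = 18.0980

£18.10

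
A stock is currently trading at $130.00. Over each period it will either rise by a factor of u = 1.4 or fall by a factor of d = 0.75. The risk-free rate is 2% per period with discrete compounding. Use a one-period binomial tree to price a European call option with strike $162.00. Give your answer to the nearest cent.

Risk-neutral probability p = (1 + 0.02 − 0.75)/(1.4 − 0.75) = 0.2700/0.6500 = 0.4154
Terminal stock prices: S_u = 182, S_d = 97.5
Terminal payoffs (S − K): max(20, 0) = 20, max(-64.5, 0) = 0
Node 0 (S = 130): V_0 = 1/1.02·[0.4154·20.0000 + 0.5846·0.0000] = 8.1448

$8.14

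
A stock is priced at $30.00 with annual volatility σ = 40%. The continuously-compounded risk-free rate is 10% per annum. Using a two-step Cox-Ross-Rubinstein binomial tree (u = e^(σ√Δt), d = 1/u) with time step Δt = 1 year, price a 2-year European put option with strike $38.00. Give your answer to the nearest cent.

CRR parameters: u = e^(σ√Δt) = e^(0.4·√1) = 1.4918, d = 1/u = 0.6703
Per-period rate: rΔt = 0.1·1 = 0.1, so R = e^0.1 = 1.1052
Risk-neutral probability p = (e^0.1 − 0.6703)/(1.4918 − 0.6703) = 0.4349/0.8215 = 0.5293
Terminal stock prices: S_uu = 66.77, S_ud = 30, S_dd = 13.48
Terminal payoffs (K − S): max(-28.77, 0) = 0, max(8, 0) = 8, max(24.52, 0) = 24.52
Node u (S = 44.75): V_u = e^(−0.1)·[0.5293·0.0000 + 0.4707·8.0000] = 3.4070
Node d (S = 20.11): V_d = e^(−0.1)·[0.5293·8.0000 + 0.4707·24.5201] = 14.2742
Node 0 (S = 30): V_0 = e^(−0.1)·[0.5293·3.4070 + 0.4707·14.2742] = 7.7109

$7.71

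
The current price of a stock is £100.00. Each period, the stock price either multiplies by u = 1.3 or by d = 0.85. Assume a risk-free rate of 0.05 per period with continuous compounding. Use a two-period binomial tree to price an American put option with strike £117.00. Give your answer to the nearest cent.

Risk-neutral probability p = (e^0.05 − 0.85)/(1.3 − 0.85) = 0.2013/0.4500 = 0.4473
Terminal stock prices: S_uu = 169, S_ud = 110.5, S_dd = 72.25
Terminal payoffs (K − S): max(-52, 0) = 0, max(6.5, 0) = 6.5, max(44.75, 0) = 44.75
Node u (S = 130): continuation = e^(−0.05)·[0.4473·0.0000 + 0.5527·6.5000] = 3.4175; exercise value = 0.0000 ≤ continuation, so V_u = 3.4175
Node d (S = 85): continuation = e^(−0.05)·[0.4473·6.5000 + 0.5527·44.7500] = 26.2938; exercise value = 32.0000 > continuation, so V_d = 32.0000 (exercise)
Node 0 (S = 100): continuation = e^(−0.05)·[0.4473·3.4175 + 0.5527·32.0000] = 18.2788; exercise value = 17.0000 ≤ continuation, so V_0 = 18.2788

£18.28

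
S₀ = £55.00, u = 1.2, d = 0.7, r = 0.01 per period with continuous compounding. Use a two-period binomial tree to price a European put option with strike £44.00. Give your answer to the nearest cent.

Risk-neutral probability p = (e^0.01 − 0.7)/(1.2 − 0.7) = 0.3101/0.5000 = 0.6201
Terminal stock prices: S_uu = 79.2, S_ud = 46.2, S_dd = 26.95
Terminal payoffs (K − S): max(-35.2, 0) = 0, max(-2.2, 0) = 0, max(17.05, 0) = 17.05
Node u (S = 66): V_u = e^(−0.01)·[0.6201·0.0000 + 0.3799·0.0000] = 0.0000
Node d (S = 38.5): V_d = e^(−0.01)·[0.6201·0.0000 + 0.3799·17.0500] = 6.4128
Node 0 (S = 55): V_0 = e^(−0.01)·[0.6201·0.0000 + 0.3799·6.4128] = 2.4120

£2.41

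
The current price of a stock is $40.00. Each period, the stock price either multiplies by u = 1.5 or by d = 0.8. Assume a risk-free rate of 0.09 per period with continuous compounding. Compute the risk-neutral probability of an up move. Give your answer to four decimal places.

p = 0.4202

Risk-neutral probability p = (e^0.09 − 0.8)/(1.5 − 0.8) = 0.2942/0.7000 = 0.4202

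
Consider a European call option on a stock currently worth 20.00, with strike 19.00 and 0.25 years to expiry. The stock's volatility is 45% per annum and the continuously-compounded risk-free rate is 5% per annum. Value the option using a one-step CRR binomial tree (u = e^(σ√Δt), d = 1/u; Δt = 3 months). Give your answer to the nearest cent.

2.82

CRR parameters: u = e^(σ√Δt) = e^(0.45·√0.25) = 1.2523, d = 1/u = 0.7985
Per-period rate: rΔt = 0.05·0.25 = 0.0125, so R = e^0.0125 = 1.0126
Risk-neutral probability p = (e^0.0125 − 0.7985)/(1.2523 − 0.7985) = 0.2141/0.4538 = 0.4717
Terminal stock prices: S_u = 25.05, S_d = 15.97
Terminal payoffs (S − K): max(6.046, 0) = 6.046, max(-3.03, 0) = 0
Node 0 (S = 20): V_0 = e^(−0.0125)·[0.4717·6.0465 + 0.5283·0.0000] = 2.8167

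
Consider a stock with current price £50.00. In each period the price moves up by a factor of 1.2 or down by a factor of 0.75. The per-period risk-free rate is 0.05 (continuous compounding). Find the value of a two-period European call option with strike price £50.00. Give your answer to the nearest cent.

Risk-neutral probability p = (e^0.05 − 0.75)/(1.2 − 0.75) = 0.3013/0.4500 = 0.6695
Terminal stock prices: S_uu = 72, S_ud = 45, S_dd = 28.12
Terminal payoffs (S − K): max(22, 0) = 22, max(-5, 0) = 0, max(-21.88, 0) = 0
Node u (S = 60): V_u = e^(−0.05)·[0.6695·22.0000 + 0.3305·0.0000] = 14.0105
Node d (S = 37.5): V_d = e^(−0.05)·[0.6695·0.0000 + 0.3305·0.0000] = 0.0000
Node 0 (S = 50): V_0 = e^(−0.05)·[0.6695·14.0105 + 0.3305·0.0000] = 8.9224

£8.92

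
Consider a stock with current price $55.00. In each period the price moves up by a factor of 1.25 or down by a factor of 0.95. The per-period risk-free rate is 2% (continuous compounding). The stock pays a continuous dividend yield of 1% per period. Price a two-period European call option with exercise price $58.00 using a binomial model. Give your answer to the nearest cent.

Per-period risk-free factor R = e^0.02 = 1.0202; dividend-adjusted growth = e^(0.02−0.01) = 1.0101.
Risk-neutral probability p = (1.0101 − 0.95)/(1.25 − 0.95) = 0.0601/0.3000 = 0.2002
Terminal stock prices: S_uu = 85.94, S_ud = 65.31, S_dd = 49.64
Terminal payoffs (S − K): max(27.94, 0) = 27.94, max(7.312, 0) = 7.312, max(-8.363, 0) = 0
Node u (S = 68.75): V_u = e^(−0.02)·[0.2002·27.9375 + 0.7998·7.3125] = 11.2144
Node d (S = 52.25): V_d = e^(−0.02)·[0.2002·7.3125 + 0.7998·0.0000] = 1.4347
Node 0 (S = 55): V_0 = e^(−0.02)·[0.2002·11.2144 + 0.7998·1.4347] = 3.3251

$3.33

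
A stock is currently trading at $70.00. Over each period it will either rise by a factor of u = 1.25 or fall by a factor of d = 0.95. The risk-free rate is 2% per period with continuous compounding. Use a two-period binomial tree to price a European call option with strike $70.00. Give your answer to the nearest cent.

Risk-neutral probability p = (e^0.02 − 0.95)/(1.25 − 0.95) = 0.0702/0.3000 = 0.2340
Terminal stock prices: S_uu = 109.4, S_ud = 83.12, S_dd = 63.17
Terminal payoffs (S − K): max(39.38, 0) = 39.38, max(13.12, 0) = 13.12, max(-6.825, 0) = 0
Node u (S = 87.5): V_u = e^(−0.02)·[0.2340·39.3750 + 0.7660·13.1250] = 18.8861
Node d (S = 66.5): V_d = e^(−0.02)·[0.2340·13.1250 + 0.7660·0.0000] = 3.0105
Node 0 (S = 70): V_0 = e^(−0.02)·[0.2340·18.8861 + 0.7660·3.0105] = 6.5923

$6.59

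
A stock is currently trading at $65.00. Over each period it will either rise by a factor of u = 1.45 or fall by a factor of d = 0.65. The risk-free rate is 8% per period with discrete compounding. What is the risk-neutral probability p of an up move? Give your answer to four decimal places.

p = 0.5375

Risk-neutral probability p = (1 + 0.08 − 0.65)/(1.45 − 0.65) = 0.4300/0.8000 = 0.5375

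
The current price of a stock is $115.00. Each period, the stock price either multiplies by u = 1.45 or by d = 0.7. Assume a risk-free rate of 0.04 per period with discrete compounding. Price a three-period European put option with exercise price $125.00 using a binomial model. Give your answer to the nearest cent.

Risk-neutral probability p = (1 + 0.04 − 0.7)/(1.45 − 0.7) = 0.3400/0.7500 = 0.4533
Terminal stock prices: S_uuu = 350.6, S_uud = 169.3, S_udd = 81.71, S_ddd = 39.44
Terminal payoffs (K − S): max(-225.6, 0) = 0, max(-44.25, 0) = 0, max(43.29, 0) = 43.29, max(85.56, 0) = 85.56
Node uu (S = 241.8): V_uu = 1/1.04·[0.4533·0.0000 + 0.5467·0.0000] = 0.0000
Node ud (S = 116.7): V_ud = 1/1.04·[0.4533·0.0000 + 0.5467·43.2925] = 22.7563
Node dd (S = 56.35): V_dd = 1/1.04·[0.4533·43.2925 + 0.5467·85.5550] = 63.8423
Node u (S = 166.8): V_u = 1/1.04·[0.4533·0.0000 + 0.5467·22.7563] = 11.9617
Node d (S = 80.5): V_d = 1/1.04·[0.4533·22.7563 + 0.5467·63.8423] = 43.4776
Node 0 (S = 115): V_0 = 1/1.04·[0.4533·11.9617 + 0.5467·43.4776] = 28.0676

$28.07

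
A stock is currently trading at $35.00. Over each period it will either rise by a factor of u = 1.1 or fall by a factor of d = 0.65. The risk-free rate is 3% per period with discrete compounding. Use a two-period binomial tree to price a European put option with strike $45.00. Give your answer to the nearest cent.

Risk-neutral probability p = (1 + 0.03 − 0.65)/(1.1 − 0.65) = 0.3800/0.4500 = 0.8444
Terminal stock prices: S_uu = 42.35, S_ud = 25.03, S_dd = 14.79
Terminal payoffs (K − S): max(2.65, 0) = 2.65, max(19.97, 0) = 19.97, max(30.21, 0) = 30.21
Node u (S = 38.5): V_u = 1/1.03·[0.8444·2.6500 + 0.1556·19.9750] = 5.1893
Node d (S = 22.75): V_d = 1/1.03·[0.8444·19.9750 + 0.1556·30.2125] = 20.9393
Node 0 (S = 35): V_0 = 1/1.03·[0.8444·5.1893 + 0.1556·20.9393] = 7.4168

$7.42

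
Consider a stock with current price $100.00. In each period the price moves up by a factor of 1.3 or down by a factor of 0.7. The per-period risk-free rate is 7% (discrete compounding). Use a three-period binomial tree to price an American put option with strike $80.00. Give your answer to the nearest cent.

Risk-neutral probability p = (1 + 0.07 − 0.7)/(1.3 − 0.7) = 0.3700/0.6000 = 0.6167
Terminal stock prices: S_uuu = 219.7, S_uud = 118.3, S_udd = 63.7, S_ddd = 34.3
Terminal payoffs (K − S): max(-139.7, 0) = 0, max(-38.3, 0) = 0, max(16.3, 0) = 16.3, max(45.7, 0) = 45.7
Node uu (S = 169): continuation = 1/1.07·[0.6167·0.0000 + 0.3833·0.0000] = 0.0000; exercise value = 0.0000 ≤ continuation, so V_uu = 0.0000
Node ud (S = 91): continuation = 1/1.07·[0.6167·0.0000 + 0.3833·16.3000] = 5.8396; exercise value = 0.0000 ≤ continuation, so V_ud = 5.8396
Node dd (S = 49): continuation = 1/1.07·[0.6167·16.3000 + 0.3833·45.7000] = 25.7664; exercise value = 31.0000 > continuation, so V_dd = 31.0000 (exercise)
Node u (S = 130): continuation = 1/1.07·[0.6167·0.0000 + 0.3833·5.8396] = 2.0921; exercise value = 0.0000 ≤ continuation, so V_u = 2.0921
Node d (S = 70): continuation = 1/1.07·[0.6167·5.8396 + 0.3833·31.0000] = 14.4714; exercise value = 10.0000 ≤ continuation, so V_d = 14.4714
Node 0 (S = 100): continuation = 1/1.07·[0.6167·2.0921 + 0.3833·14.4714] = 6.3902; exercise value = 0.0000 ≤ continuation, so V_0 = 6.3902

$6.39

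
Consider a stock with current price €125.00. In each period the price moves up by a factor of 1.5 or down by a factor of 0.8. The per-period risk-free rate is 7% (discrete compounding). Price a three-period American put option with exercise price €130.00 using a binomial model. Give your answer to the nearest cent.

Risk-neutral probability p = (1 + 0.07 − 0.8)/(1.5 − 0.8) = 0.2700/0.7000 = 0.3857
Terminal stock prices: S_uuu = 421.9, S_uud = 225, S_udd = 120, S_ddd = 64
Terminal payoffs (K − S): max(-291.9, 0) = 0, max(-95, 0) = 0, max(10, 0) = 10, max(66, 0) = 66
Node uu (S = 281.2): continuation = 1/1.07·[0.3857·0.0000 + 0.6143·0.0000] = 0.0000; exercise value = 0.0000 ≤ continuation, so V_uu = 0.0000
Node ud (S = 150): continuation = 1/1.07·[0.3857·0.0000 + 0.6143·10.0000] = 5.7410; exercise value = 0.0000 ≤ continuation, so V_ud = 5.7410
Node dd (S = 80): continuation = 1/1.07·[0.3857·10.0000 + 0.6143·66.0000] = 41.4953; exercise value = 50.0000 > continuation, so V_dd = 50.0000 (exercise)
Node u (S = 187.5): continuation = 1/1.07·[0.3857·0.0000 + 0.6143·5.7410] = 3.2959; exercise value = 0.0000 ≤ continuation, so V_u = 3.2959
Node d (S = 100): continuation = 1/1.07·[0.3857·5.7410 + 0.6143·50.0000] = 30.7745; exercise value = 30.0000 ≤ continuation, so V_d = 30.7745
Node 0 (S = 125): continuation = 1/1.07·[0.3857·3.2959 + 0.6143·30.7745] = 18.8557; exercise value = 5.0000 ≤ continuation, so V_0 = 18.8557

€18.86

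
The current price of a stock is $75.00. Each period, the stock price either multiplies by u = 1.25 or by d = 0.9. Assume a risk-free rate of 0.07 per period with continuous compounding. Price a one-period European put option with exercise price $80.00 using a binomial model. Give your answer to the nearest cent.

$5.91

Risk-neutral probability p = (e^0.07 − 0.9)/(1.25 − 0.9) = 0.1725/0.3500 = 0.4929
Terminal stock prices: S_u = 93.75, S_d = 67.5
Terminal payoffs (K − S): max(-13.75, 0) = 0, max(12.5, 0) = 12.5
Node 0 (S = 75): V_0 = e^(−0.07)·[0.4929·0.0000 + 0.5071·12.5000] = 5.9104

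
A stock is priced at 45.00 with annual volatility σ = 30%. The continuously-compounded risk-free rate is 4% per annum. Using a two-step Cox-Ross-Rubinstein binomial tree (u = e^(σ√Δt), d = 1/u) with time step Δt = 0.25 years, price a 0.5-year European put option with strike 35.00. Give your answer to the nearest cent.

CRR parameters: u = e^(σ√Δt) = e^(0.3·√0.25) = 1.1618, d = 1/u = 0.8607
Per-period rate: rΔt = 0.04·0.25 = 0.01, so R = e^0.01 = 1.0101
Risk-neutral probability p = (e^0.01 − 0.8607)/(1.1618 − 0.8607) = 0.1493/0.3011 = 0.4959
Terminal stock prices: S_uu = 60.74, S_ud = 45, S_dd = 33.34
Terminal payoffs (K − S): max(-25.74, 0) = 0, max(-10, 0) = 0, max(1.663, 0) = 1.663
Node u (S = 52.28): V_u = e^(−0.01)·[0.4959·0.0000 + 0.5041·0.0000] = 0.0000
Node d (S = 38.73): V_d = e^(−0.01)·[0.4959·0.0000 + 0.5041·1.6632] = 0.8300
Node 0 (S = 45): V_0 = e^(−0.01)·[0.4959·0.0000 + 0.5041·0.8300] = 0.4142

0.41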